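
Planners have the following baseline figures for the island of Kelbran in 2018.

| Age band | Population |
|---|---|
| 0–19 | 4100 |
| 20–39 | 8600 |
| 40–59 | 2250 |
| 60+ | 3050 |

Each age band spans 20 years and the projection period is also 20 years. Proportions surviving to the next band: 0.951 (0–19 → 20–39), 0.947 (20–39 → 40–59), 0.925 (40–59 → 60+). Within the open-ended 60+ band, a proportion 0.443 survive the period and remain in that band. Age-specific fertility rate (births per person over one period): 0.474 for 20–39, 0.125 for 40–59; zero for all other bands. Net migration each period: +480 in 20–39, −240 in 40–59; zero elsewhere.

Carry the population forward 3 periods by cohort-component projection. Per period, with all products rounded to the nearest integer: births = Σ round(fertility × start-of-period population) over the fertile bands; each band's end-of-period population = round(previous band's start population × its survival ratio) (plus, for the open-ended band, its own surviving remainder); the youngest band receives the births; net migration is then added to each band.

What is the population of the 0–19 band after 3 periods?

2680

Period 1.
Births: 8600 * 0.474 = 4076 ; 2250 * 0.125 = 281 ⇒ total 4357
20–39: 4100 * 0.951 = 3899
40–59: 8600 * 0.947 = 8144
60+: 2250 * 0.925 + 3050 * 0.443 = 2081 + 1351 = 3432
Net migration: 20–39 + 480 → 4379; 40–59 − 240 → 7904
Giving 4357 / 4379 / 7904 / 3432.
Period 2.
Births: 4379 * 0.474 = 2076 ; 7904 * 0.125 = 988 ⇒ total 3064
20–39: 4357 * 0.951 = 4144
40–59: 4379 * 0.947 = 4147
60+: 7904 * 0.925 + 3432 * 0.443 = 7311 + 1520 = 8831
Net migration: 20–39 + 480 → 4624; 40–59 − 240 → 3907
Giving 3064 / 4624 / 3907 / 8831.
Period 3.
Births: 4624 * 0.474 = 2192 ; 3907 * 0.125 = 488 ⇒ total 2680
20–39: 3064 * 0.951 = 2914
40–59: 4624 * 0.947 = 4379
60+: 3907 * 0.925 + 8831 * 0.443 = 3614 + 3912 = 7526
Net migration: 20–39 + 480 → 3394; 40–59 − 240 → 4139
Giving 2680 / 3394 / 4139 / 7526.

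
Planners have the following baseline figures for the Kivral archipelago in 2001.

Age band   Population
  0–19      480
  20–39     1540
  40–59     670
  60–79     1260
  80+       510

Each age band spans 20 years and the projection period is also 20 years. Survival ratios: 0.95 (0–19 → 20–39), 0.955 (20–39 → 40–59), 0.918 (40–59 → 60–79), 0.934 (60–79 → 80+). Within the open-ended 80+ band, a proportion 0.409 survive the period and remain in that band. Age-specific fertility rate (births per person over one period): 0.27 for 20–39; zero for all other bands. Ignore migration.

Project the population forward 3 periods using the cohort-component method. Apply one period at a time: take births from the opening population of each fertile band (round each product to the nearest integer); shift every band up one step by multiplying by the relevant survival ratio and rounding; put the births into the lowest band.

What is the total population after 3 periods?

Call the groups 1 to 5, youngest first.
[period 1]
Births: 1540 × 0.27 = 416
Group 2: 480 × 0.95 = 456
Group 3: 1540 × 0.955 = 1471
Group 4: 670 × 0.918 = 615
Group 5: 1260 × 0.934 + 510 × 0.409 = 1177 + 209 = 1386
Giving 416 / 456 / 1471 / 615 / 1386.
[period 2]
Births: 456 × 0.27 = 123
Group 2: 416 × 0.95 = 395
Group 3: 456 × 0.955 = 435
Group 4: 1471 × 0.918 = 1350
Group 5: 615 × 0.934 + 1386 × 0.409 = 574 + 567 = 1141
Giving 123 / 395 / 435 / 1350 / 1141.
[period 3]
Births: 395 × 0.27 = 107
Group 2: 123 × 0.95 = 117
Group 3: 395 × 0.955 = 377
Group 4: 435 × 0.918 = 399
Group 5: 1350 × 0.934 + 1141 × 0.409 = 1261 + 467 = 1728
Giving 107 / 117 / 377 / 399 / 1728.
Total after period 3: 107 + 117 + 377 + 399 + 1728 = 2728

2728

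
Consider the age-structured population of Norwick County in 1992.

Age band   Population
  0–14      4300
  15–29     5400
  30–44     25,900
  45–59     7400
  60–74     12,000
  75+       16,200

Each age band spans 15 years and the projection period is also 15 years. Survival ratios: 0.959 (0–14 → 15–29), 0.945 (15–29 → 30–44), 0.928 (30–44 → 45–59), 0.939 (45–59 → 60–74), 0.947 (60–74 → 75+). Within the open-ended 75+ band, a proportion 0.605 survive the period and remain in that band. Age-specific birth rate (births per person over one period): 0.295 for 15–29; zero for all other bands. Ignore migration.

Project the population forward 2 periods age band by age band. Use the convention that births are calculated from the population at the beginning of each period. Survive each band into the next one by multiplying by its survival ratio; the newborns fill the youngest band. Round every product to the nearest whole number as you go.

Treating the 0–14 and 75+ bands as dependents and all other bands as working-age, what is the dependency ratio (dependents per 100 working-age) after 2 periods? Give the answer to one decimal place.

(Bands numbered youngest = 1 to oldest = 6.)
Period 1:
Births: 5400 × 0.295 = 1593
Band 2: 4300 × 0.959 = 4124
Band 3: 5400 × 0.945 = 5103
Band 4: 25900 × 0.928 = 24035
Band 5: 7400 × 0.939 = 6949
Band 6: 12000 × 0.947 + 16200 × 0.605 = 11364 + 9801 = 21165
Population now: 0–14=1593, 15–29=4124, 30–44=5103, 45–59=24035, 60–74=6949, 75+=21165
Period 2:
Births: 4124 × 0.295 = 1217
Band 2: 1593 × 0.959 = 1528
Band 3: 4124 × 0.945 = 3897
Band 4: 5103 × 0.928 = 4736
Band 5: 24035 × 0.939 = 22569
Band 6: 6949 × 0.947 + 21165 × 0.605 = 6581 + 12805 = 19386
Population now: 0–14=1217, 15–29=1528, 30–44=3897, 45–59=4736, 60–74=22569, 75+=19386
Dependents (band 0–14 + band 75+) = 1217 + 19386 = 20603; working-age = 32730; ratio = 20603/32730 × 100 = 62.9

62.9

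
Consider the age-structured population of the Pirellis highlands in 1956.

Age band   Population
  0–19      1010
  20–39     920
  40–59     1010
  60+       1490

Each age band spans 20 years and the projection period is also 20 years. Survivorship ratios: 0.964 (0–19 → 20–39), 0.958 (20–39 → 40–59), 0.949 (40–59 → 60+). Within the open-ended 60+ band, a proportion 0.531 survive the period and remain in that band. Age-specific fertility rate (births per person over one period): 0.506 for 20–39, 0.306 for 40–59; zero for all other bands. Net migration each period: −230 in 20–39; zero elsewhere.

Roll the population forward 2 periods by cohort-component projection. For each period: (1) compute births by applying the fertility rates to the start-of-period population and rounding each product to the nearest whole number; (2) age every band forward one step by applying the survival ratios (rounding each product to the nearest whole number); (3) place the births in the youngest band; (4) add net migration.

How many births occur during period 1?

775

Let group 1 be 0–19 through group 4 = 60+.
[period 1]
Births: 920 * 0.506 = 466 ; 1010 * 0.306 = 309 → 775
Group 2: 1010 * 0.964 = 974
Group 3: 920 * 0.958 = 881
Group 4: 1010 * 0.949 + 1490 * 0.531 = 958 + 791 = 1749
Net migration: Group 2 − 230 → 744
End of period: [775, 744, 881, 1749]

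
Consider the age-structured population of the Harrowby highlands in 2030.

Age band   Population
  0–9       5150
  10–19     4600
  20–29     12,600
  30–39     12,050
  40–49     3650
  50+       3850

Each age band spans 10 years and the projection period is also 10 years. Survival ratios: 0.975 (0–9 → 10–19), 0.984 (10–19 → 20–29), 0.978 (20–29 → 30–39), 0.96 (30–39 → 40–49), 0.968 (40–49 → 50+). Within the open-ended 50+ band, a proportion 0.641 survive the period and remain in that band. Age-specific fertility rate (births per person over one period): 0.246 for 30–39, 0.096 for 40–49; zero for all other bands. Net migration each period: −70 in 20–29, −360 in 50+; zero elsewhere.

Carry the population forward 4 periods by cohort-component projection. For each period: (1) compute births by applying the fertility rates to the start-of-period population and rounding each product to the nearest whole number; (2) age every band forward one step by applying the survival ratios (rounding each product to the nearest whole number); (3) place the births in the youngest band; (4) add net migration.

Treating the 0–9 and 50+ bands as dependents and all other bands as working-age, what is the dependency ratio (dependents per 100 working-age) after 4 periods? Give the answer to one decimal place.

134.0

— Period 1 —
Births: 12050 × 0.246 = 2964  |  3650 × 0.096 = 350 → total 3314
10–19: 5150 × 0.975 = 5021
20–29: 4600 × 0.984 = 4526
30–39: 12600 × 0.978 = 12323
40–49: 12050 × 0.96 = 11568
50+: 3650 × 0.968 + 3850 × 0.641 = 3533 + 2468 = 6001
Net migration: 20–29 − 70 → 4456; 50+ − 360 → 5641
Population now: 0–9=3314, 10–19=5021, 20–29=4456, 30–39=12323, 40–49=11568, 50+=5641
— Period 2 —
Births: 12323 × 0.246 = 3031  |  11568 × 0.096 = 1111 → total 4142
10–19: 3314 × 0.975 = 3231
20–29: 5021 × 0.984 = 4941
30–39: 4456 × 0.978 = 4358
40–49: 12323 × 0.96 = 11830
50+: 11568 × 0.968 + 5641 × 0.641 = 11198 + 3616 = 14814
Net migration: 20–29 − 70 → 4871; 50+ − 360 → 14454
Population now: 0–9=4142, 10–19=3231, 20–29=4871, 30–39=4358, 40–49=11830, 50+=14454
— Period 3 —
Births: 4358 × 0.246 = 1072  |  11830 × 0.096 = 1136 → total 2208
10–19: 4142 × 0.975 = 4038
20–29: 3231 × 0.984 = 3179
30–39: 4871 × 0.978 = 4764
40–49: 4358 × 0.96 = 4184
50+: 11830 × 0.968 + 14454 × 0.641 = 11451 + 9265 = 20716
Net migration: 20–29 − 70 → 3109; 50+ − 360 → 20356
Population now: 0–9=2208, 10–19=4038, 20–29=3109, 30–39=4764, 40–49=4184, 50+=20356
— Period 4 —
Births: 4764 × 0.246 = 1172  |  4184 × 0.096 = 402 → total 1574
10–19: 2208 × 0.975 = 2153
20–29: 4038 × 0.984 = 3973
30–39: 3109 × 0.978 = 3041
40–49: 4764 × 0.96 = 4573
50+: 4184 × 0.968 + 20356 × 0.641 = 4050 + 13048 = 17098
Net migration: 20–29 − 70 → 3903; 50+ − 360 → 16738
Population now: 0–9=1574, 10–19=2153, 20–29=3903, 30–39=3041, 40–49=4573, 50+=16738
Dependents (band 0–9 + band 50+) = 1574 + 16738 = 18312; working-age = 13670; ratio = 18312/13670 × 100 = 134.0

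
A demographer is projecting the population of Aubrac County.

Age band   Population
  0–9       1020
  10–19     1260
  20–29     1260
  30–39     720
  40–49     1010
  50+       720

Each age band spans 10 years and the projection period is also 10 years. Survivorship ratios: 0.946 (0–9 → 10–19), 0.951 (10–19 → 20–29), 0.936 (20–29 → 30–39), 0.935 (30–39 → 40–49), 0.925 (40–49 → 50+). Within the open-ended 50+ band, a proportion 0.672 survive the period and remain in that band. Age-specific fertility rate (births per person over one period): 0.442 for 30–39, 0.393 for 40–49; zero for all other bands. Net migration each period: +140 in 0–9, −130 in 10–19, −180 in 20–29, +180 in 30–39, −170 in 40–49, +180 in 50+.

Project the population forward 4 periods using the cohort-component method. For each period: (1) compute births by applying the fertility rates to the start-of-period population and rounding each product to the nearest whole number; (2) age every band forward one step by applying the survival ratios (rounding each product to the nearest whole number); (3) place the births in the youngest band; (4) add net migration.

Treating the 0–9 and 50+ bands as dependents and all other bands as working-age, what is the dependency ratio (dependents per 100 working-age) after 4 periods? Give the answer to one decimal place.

Call the groups 1 to 6, youngest first.
After projecting period 1:
Births: 720 × 0.442 = 318, 1010 × 0.393 = 397 → total 715
Group 2: 1020 × 0.946 = 965
Group 3: 1260 × 0.951 = 1198
Group 4: 1260 × 0.936 = 1179
Group 5: 720 × 0.935 = 673
Group 6: 1010 × 0.925 + 720 × 0.672 = 934 + 484 = 1418
Net migration: Group 1 + 140 → 855; Group 2 − 130 → 835; Group 3 − 180 → 1018; Group 4 + 180 → 1359; Group 5 − 170 → 503; Group 6 + 180 → 1598
End of period: [855, 835, 1018, 1359, 503, 1598]
After projecting period 2:
Births: 1359 × 0.442 = 601, 503 × 0.393 = 198 → total 799
Group 2: 855 × 0.946 = 809
Group 3: 835 × 0.951 = 794
Group 4: 1018 × 0.936 = 953
Group 5: 1359 × 0.935 = 1271
Group 6: 503 × 0.925 + 1598 × 0.672 = 465 + 1074 = 1539
Net migration: Group 1 + 140 → 939; Group 2 − 130 → 679; Group 3 − 180 → 614; Group 4 + 180 → 1133; Group 5 − 170 → 1101; Group 6 + 180 → 1719
End of period: [939, 679, 614, 1133, 1101, 1719]
After projecting period 3:
Births: 1133 × 0.442 = 501, 1101 × 0.393 = 433 → total 934
Group 2: 939 × 0.946 = 888
Group 3: 679 × 0.951 = 646
Group 4: 614 × 0.936 = 575
Group 5: 1133 × 0.935 = 1059
Group 6: 1101 × 0.925 + 1719 × 0.672 = 1018 + 1155 = 2173
Net migration: Group 1 + 140 → 1074; Group 2 − 130 → 758; Group 3 − 180 → 466; Group 4 + 180 → 755; Group 5 − 170 → 889; Group 6 + 180 → 2353
End of period: [1074, 758, 466, 755, 889, 2353]
After projecting period 4:
Births: 755 × 0.442 = 334, 889 × 0.393 = 349 → total 683
Group 2: 1074 × 0.946 = 1016
Group 3: 758 × 0.951 = 721
Group 4: 466 × 0.936 = 436
Group 5: 755 × 0.935 = 706
Group 6: 889 × 0.925 + 2353 × 0.672 = 822 + 1581 = 2403
Net migration: Group 1 + 140 → 823; Group 2 − 130 → 886; Group 3 − 180 → 541; Group 4 + 180 → 616; Group 5 − 170 → 536; Group 6 + 180 → 2583
End of period: [823, 886, 541, 616, 536, 2583]
Dependents (band 0–9 + band 50+) = 823 + 2583 = 3406; working-age = 2579; ratio = 3406/2579 × 100 = 132.1

132.1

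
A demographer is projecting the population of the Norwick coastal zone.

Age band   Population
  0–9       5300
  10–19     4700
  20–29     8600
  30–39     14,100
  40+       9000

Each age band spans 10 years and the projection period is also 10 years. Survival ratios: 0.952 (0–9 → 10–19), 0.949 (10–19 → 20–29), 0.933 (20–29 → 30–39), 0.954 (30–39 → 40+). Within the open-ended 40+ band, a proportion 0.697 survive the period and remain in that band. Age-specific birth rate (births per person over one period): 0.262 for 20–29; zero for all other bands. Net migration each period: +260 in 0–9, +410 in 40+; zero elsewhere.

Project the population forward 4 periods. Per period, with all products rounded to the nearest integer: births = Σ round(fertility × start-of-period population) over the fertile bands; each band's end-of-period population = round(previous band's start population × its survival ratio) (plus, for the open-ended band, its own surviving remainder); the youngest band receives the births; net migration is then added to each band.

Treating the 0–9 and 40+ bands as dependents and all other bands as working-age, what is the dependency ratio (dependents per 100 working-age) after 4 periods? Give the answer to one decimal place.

Call the bands 1 to 5, youngest first.
Period 1:
Births: 8600 × 0.262 = 2253
Band 2: 5300 × 0.952 = 5046
Band 3: 4700 × 0.949 = 4460
Band 4: 8600 × 0.933 = 8024
Band 5: 14100 × 0.954 + 9000 × 0.697 = 13451 + 6273 = 19724
Net migration: Band 1 + 260 → 2513; Band 5 + 410 → 20134
Population now: 0–9=2513, 10–19=5046, 20–29=4460, 30–39=8024, 40+=20134
Period 2:
Births: 4460 × 0.262 = 1169
Band 2: 2513 × 0.952 = 2392
Band 3: 5046 × 0.949 = 4789
Band 4: 4460 × 0.933 = 4161
Band 5: 8024 × 0.954 + 20134 × 0.697 = 7655 + 14033 = 21688
Net migration: Band 1 + 260 → 1429; Band 5 + 410 → 22098
Population now: 0–9=1429, 10–19=2392, 20–29=4789, 30–39=4161, 40+=22098
Period 3:
Births: 4789 × 0.262 = 1255
Band 2: 1429 × 0.952 = 1360
Band 3: 2392 × 0.949 = 2270
Band 4: 4789 × 0.933 = 4468
Band 5: 4161 × 0.954 + 22098 × 0.697 = 3970 + 15402 = 19372
Net migration: Band 1 + 260 → 1515; Band 5 + 410 → 19782
Population now: 0–9=1515, 10–19=1360, 20–29=2270, 30–39=4468, 40+=19782
Period 4:
Births: 2270 × 0.262 = 595
Band 2: 1515 × 0.952 = 1442
Band 3: 1360 × 0.949 = 1291
Band 4: 2270 × 0.933 = 2118
Band 5: 4468 × 0.954 + 19782 × 0.697 = 4262 + 13788 = 18050
Net migration: Band 1 + 260 → 855; Band 5 + 410 → 18460
Population now: 0–9=855, 10–19=1442, 20–29=1291, 30–39=2118, 40+=18460
Dependents (band 0–9 + band 40+) = 855 + 18460 = 19315; working-age = 4851; ratio = 19315/4851 × 100 = 398.2

398.2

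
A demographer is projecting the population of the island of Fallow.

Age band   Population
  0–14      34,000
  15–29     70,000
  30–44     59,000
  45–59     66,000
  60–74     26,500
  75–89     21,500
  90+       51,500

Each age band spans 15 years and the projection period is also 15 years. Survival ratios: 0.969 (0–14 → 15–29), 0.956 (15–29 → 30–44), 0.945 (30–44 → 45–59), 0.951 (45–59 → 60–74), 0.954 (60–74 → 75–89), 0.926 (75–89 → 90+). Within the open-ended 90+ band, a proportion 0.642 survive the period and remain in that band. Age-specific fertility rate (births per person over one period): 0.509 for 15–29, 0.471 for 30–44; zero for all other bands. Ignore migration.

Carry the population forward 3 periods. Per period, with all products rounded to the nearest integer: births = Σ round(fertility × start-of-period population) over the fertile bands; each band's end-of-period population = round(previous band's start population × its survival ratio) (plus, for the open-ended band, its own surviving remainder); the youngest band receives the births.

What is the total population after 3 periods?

384454

Let band 1 be 0–14 through band 7 = 90+.
[period 1]
Births: 70000 × 0.509 = 35630 ; 59000 × 0.471 = 27789 → 63419
Band 2: 34000 × 0.969 = 32946
Band 3: 70000 × 0.956 = 66920
Band 4: 59000 × 0.945 = 55755
Band 5: 66000 × 0.951 = 62766
Band 6: 26500 × 0.954 = 25281
Band 7: 21500 × 0.926 + 51500 × 0.642 = 19909 + 33063 = 52972
Population now: 0–14=63419, 15–29=32946, 30–44=66920, 45–59=55755, 60–74=62766, 75–89=25281, 90+=52972
[period 2]
Births: 32946 × 0.509 = 16770 ; 66920 × 0.471 = 31519 → 48289
Band 2: 63419 × 0.969 = 61453
Band 3: 32946 × 0.956 = 31496
Band 4: 66920 × 0.945 = 63239
Band 5: 55755 × 0.951 = 53023
Band 6: 62766 × 0.954 = 59879
Band 7: 25281 × 0.926 + 52972 × 0.642 = 23410 + 34008 = 57418
Population now: 0–14=48289, 15–29=61453, 30–44=31496, 45–59=63239, 60–74=53023, 75–89=59879, 90+=57418
[period 3]
Births: 61453 × 0.509 = 31280 ; 31496 × 0.471 = 14835 → 46115
Band 2: 48289 × 0.969 = 46792
Band 3: 61453 × 0.956 = 58749
Band 4: 31496 × 0.945 = 29764
Band 5: 63239 × 0.951 = 60140
Band 6: 53023 × 0.954 = 50584
Band 7: 59879 × 0.926 + 57418 × 0.642 = 55448 + 36862 = 92310
Population now: 0–14=46115, 15–29=46792, 30–44=58749, 45–59=29764, 60–74=60140, 75–89=50584, 90+=92310
Total after period 3: 46115 + 46792 + 58749 + 29764 + 60140 + 50584 + 92310 = 384454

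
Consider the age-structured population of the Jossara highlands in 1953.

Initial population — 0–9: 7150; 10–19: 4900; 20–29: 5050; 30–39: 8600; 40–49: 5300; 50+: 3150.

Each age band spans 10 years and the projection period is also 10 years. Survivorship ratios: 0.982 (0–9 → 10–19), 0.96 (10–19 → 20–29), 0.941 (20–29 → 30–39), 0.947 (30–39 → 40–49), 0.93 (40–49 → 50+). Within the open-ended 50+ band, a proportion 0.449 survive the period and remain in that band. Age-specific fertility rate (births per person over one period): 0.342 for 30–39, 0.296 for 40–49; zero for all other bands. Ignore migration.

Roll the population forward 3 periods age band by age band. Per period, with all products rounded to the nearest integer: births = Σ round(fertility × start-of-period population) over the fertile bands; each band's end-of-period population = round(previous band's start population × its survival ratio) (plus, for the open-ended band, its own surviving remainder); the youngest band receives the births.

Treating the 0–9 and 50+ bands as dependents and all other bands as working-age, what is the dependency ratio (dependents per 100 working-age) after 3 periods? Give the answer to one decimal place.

Period 1:
Births: 8600 × 0.342 = 2941 ; 5300 × 0.296 = 1569 — total 4510
10–19: 7150 × 0.982 = 7021
20–29: 4900 × 0.96 = 4704
30–39: 5050 × 0.941 = 4752
40–49: 8600 × 0.947 = 8144
50+: 5300 × 0.93 + 3150 × 0.449 = 4929 + 1414 = 6343
Giving 4510 / 7021 / 4704 / 4752 / 8144 / 6343.
Period 2:
Births: 4752 × 0.342 = 1625 ; 8144 × 0.296 = 2411 — total 4036
10–19: 4510 × 0.982 = 4429
20–29: 7021 × 0.96 = 6740
30–39: 4704 × 0.941 = 4426
40–49: 4752 × 0.947 = 4500
50+: 8144 × 0.93 + 6343 × 0.449 = 7574 + 2848 = 10422
Giving 4036 / 4429 / 6740 / 4426 / 4500 / 10422.
Period 3:
Births: 4426 × 0.342 = 1514 ; 4500 × 0.296 = 1332 — total 2846
10–19: 4036 × 0.982 = 3963
20–29: 4429 × 0.96 = 4252
30–39: 6740 × 0.941 = 6342
40–49: 4426 × 0.947 = 4191
50+: 4500 × 0.93 + 10422 × 0.449 = 4185 + 4679 = 8864
Giving 2846 / 3963 / 4252 / 6342 / 4191 / 8864.
Dependents (band 0–9 + band 50+) = 2846 + 8864 = 11710; working-age = 18748; ratio = 11710/18748 × 100 = 62.5

62.5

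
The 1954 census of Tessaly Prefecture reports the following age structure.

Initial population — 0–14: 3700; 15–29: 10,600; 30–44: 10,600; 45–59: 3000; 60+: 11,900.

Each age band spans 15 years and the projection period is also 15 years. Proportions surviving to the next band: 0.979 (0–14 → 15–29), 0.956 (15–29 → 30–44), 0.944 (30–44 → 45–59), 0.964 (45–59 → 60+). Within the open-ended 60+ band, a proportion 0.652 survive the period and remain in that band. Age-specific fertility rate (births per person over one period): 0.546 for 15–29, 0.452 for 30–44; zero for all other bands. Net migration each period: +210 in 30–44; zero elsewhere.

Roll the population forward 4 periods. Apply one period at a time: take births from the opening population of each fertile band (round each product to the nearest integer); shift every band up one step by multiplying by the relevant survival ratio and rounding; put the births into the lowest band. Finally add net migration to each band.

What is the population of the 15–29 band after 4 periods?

7161

Call the bands 1 to 5, youngest first.
Period 1.
Births: 10600 × 0.546 = 5788 ; 10600 × 0.452 = 4791 — total 10579
Band 2: 3700 × 0.979 = 3622
Band 3: 10600 × 0.956 = 10134
Band 4: 10600 × 0.944 = 10006
Band 5: 3000 × 0.964 + 11900 × 0.652 = 2892 + 7759 = 10651
Net migration: Band 3 + 210 → 10344
Giving 10579 / 3622 / 10344 / 10006 / 10651.
Period 2.
Births: 3622 × 0.546 = 1978 ; 10344 × 0.452 = 4675 — total 6653
Band 2: 10579 × 0.979 = 10357
Band 3: 3622 × 0.956 = 3463
Band 4: 10344 × 0.944 = 9765
Band 5: 10006 × 0.964 + 10651 × 0.652 = 9646 + 6944 = 16590
Net migration: Band 3 + 210 → 3673
Giving 6653 / 10357 / 3673 / 9765 / 16590.
Period 3.
Births: 10357 × 0.546 = 5655 ; 3673 × 0.452 = 1660 — total 7315
Band 2: 6653 × 0.979 = 6513
Band 3: 10357 × 0.956 = 9901
Band 4: 3673 × 0.944 = 3467
Band 5: 9765 × 0.964 + 16590 × 0.652 = 9413 + 10817 = 20230
Net migration: Band 3 + 210 → 10111
Giving 7315 / 6513 / 10111 / 3467 / 20230.
Period 4.
Births: 6513 × 0.546 = 3556 ; 10111 × 0.452 = 4570 — total 8126
Band 2: 7315 × 0.979 = 7161
Band 3: 6513 × 0.956 = 6226
Band 4: 10111 × 0.944 = 9545
Band 5: 3467 × 0.964 + 20230 × 0.652 = 3342 + 13190 = 16532
Net migration: Band 3 + 210 → 6436
Giving 8126 / 7161 / 6436 / 9545 / 16532.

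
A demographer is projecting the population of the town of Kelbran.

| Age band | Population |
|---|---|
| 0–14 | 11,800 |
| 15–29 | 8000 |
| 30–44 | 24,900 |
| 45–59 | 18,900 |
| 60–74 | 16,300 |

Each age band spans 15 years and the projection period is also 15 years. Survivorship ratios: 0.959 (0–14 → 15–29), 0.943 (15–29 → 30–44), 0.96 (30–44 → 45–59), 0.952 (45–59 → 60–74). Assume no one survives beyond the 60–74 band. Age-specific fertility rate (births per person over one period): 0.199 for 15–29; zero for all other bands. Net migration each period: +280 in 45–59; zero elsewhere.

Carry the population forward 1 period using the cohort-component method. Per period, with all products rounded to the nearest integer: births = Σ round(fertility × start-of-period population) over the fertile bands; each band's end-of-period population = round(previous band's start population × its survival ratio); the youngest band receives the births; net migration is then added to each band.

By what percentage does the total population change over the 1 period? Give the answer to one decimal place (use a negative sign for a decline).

-21.6

Call the groups 1 to 5, youngest first.
[period 1]
Births: 8000 × 0.199 = 1592
Group 2: 11800 × 0.959 = 11316
Group 3: 8000 × 0.943 = 7544
Group 4: 24900 × 0.96 = 23904
Group 5: 18900 × 0.952 = 17993
Net migration: Group 4 + 280 → 24184
Giving 1592 / 11316 / 7544 / 24184 / 17993.
Total: 79900 → 62629; change = -17271; percentage change = -21.6%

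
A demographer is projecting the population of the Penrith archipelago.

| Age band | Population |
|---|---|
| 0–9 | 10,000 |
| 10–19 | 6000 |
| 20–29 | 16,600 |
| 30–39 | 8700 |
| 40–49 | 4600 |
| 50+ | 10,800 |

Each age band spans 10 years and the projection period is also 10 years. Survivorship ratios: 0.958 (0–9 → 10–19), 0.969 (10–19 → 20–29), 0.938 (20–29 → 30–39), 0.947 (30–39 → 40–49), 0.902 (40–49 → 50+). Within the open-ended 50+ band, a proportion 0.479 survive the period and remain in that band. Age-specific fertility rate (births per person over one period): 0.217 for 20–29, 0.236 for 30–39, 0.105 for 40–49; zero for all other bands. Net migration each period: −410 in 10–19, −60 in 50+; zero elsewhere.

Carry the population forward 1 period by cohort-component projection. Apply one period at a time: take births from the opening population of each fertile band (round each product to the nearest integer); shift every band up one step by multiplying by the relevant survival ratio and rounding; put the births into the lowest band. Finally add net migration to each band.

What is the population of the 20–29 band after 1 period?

Call the groups 1 to 6, youngest first.
[period 1]
Births: 16600 × 0.217 = 3602 ; 8700 × 0.236 = 2053 ; 4600 × 0.105 = 483 ⇒ total 6138
Group 2: 10000 × 0.958 = 9580
Group 3: 6000 × 0.969 = 5814
Group 4: 16600 × 0.938 = 15571
Group 5: 8700 × 0.947 = 8239
Group 6: 4600 × 0.902 + 10800 × 0.479 = 4149 + 5173 = 9322
Net migration: Group 2 − 410 → 9170; Group 6 − 60 → 9262
End of period: [6138, 9170, 5814, 15571, 8239, 9262]

5814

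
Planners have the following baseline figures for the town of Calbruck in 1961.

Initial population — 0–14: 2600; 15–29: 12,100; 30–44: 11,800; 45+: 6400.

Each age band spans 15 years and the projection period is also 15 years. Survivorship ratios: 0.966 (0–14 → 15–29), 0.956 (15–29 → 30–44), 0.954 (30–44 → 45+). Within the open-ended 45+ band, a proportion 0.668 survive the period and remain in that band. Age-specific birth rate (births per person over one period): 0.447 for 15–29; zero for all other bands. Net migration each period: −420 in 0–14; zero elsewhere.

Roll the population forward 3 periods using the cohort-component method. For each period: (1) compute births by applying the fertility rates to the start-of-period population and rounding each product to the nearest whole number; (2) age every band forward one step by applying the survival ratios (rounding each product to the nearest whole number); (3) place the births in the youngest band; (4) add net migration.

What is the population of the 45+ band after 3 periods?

(Bands numbered youngest = 1 to oldest = 4.)
— Period 1 —
Births: 12100 * 0.447 = 5409
Band 2: 2600 * 0.966 = 2512
Band 3: 12100 * 0.956 = 11568
Band 4: 11800 * 0.954 + 6400 * 0.668 = 11257 + 4275 = 15532
Net migration: Band 1 − 420 → 4989
→ [4989, 2512, 11568, 15532]
— Period 2 —
Births: 2512 * 0.447 = 1123
Band 2: 4989 * 0.966 = 4819
Band 3: 2512 * 0.956 = 2401
Band 4: 11568 * 0.954 + 15532 * 0.668 = 11036 + 10375 = 21411
Net migration: Band 1 − 420 → 703
→ [703, 4819, 2401, 21411]
— Period 3 —
Births: 4819 * 0.447 = 2154
Band 2: 703 * 0.966 = 679
Band 3: 4819 * 0.956 = 4607
Band 4: 2401 * 0.954 + 21411 * 0.668 = 2291 + 14303 = 16594
Net migration: Band 1 − 420 → 1734
→ [1734, 679, 4607, 16594]

16594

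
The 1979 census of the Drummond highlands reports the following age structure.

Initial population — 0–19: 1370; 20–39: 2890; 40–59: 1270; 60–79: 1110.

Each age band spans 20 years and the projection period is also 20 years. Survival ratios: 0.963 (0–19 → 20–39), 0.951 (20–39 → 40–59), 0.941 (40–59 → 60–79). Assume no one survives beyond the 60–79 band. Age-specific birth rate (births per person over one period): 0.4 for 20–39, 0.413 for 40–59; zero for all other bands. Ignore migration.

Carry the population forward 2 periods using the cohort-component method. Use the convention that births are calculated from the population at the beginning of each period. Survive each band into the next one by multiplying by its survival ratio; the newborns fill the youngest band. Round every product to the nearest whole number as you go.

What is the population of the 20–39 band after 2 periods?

Period 1.
Births: 2890 * 0.4 = 1156  |  1270 * 0.413 = 525 → total 1681
20–39: 1370 * 0.963 = 1319
40–59: 2890 * 0.951 = 2748
60–79: 1270 * 0.941 = 1195
Population now: 0–19=1681, 20–39=1319, 40–59=2748, 60–79=1195
Period 2.
Births: 1319 * 0.4 = 528  |  2748 * 0.413 = 1135 → total 1663
20–39: 1681 * 0.963 = 1619
40–59: 1319 * 0.951 = 1254
60–79: 2748 * 0.941 = 2586
Population now: 0–19=1663, 20–39=1619, 40–59=1254, 60–79=2586

1619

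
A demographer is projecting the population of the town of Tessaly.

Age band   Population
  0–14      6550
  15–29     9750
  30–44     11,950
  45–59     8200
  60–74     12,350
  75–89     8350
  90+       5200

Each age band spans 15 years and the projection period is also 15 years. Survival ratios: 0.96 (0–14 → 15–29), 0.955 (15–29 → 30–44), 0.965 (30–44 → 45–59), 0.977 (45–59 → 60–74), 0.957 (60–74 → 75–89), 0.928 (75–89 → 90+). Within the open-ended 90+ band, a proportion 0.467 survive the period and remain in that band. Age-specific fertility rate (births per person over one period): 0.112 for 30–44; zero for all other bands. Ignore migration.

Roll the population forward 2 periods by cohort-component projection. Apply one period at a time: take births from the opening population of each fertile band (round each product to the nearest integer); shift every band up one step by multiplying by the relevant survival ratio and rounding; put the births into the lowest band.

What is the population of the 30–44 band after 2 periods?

6005

(Groups numbered youngest = 1 to oldest = 7.)
After projecting period 1:
Births: 11950 × 0.112 = 1338
Group 2: 6550 × 0.96 = 6288
Group 3: 9750 × 0.955 = 9311
Group 4: 11950 × 0.965 = 11532
Group 5: 8200 × 0.977 = 8011
Group 6: 12350 × 0.957 = 11819
Group 7: 8350 × 0.928 + 5200 × 0.467 = 7749 + 2428 = 10177
→ [1338, 6288, 9311, 11532, 8011, 11819, 10177]
After projecting period 2:
Births: 9311 × 0.112 = 1043
Group 2: 1338 × 0.96 = 1284
Group 3: 6288 × 0.955 = 6005
Group 4: 9311 × 0.965 = 8985
Group 5: 11532 × 0.977 = 11267
Group 6: 8011 × 0.957 = 7667
Group 7: 11819 × 0.928 + 10177 × 0.467 = 10968 + 4753 = 15721
→ [1043, 1284, 6005, 8985, 11267, 7667, 15721]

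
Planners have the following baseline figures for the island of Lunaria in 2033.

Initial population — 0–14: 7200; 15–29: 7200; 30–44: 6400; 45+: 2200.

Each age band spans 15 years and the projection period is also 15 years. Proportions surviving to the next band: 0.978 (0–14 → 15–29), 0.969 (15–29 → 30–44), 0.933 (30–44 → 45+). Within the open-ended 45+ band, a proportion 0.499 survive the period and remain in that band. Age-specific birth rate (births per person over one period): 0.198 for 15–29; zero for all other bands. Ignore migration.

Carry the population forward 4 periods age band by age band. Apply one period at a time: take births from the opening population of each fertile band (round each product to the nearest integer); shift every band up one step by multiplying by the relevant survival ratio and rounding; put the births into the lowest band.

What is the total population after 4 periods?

Period 1.
Births: 7200 × 0.198 = 1426
15–29: 7200 × 0.978 = 7042
30–44: 7200 × 0.969 = 6977
45+: 6400 × 0.933 + 2200 × 0.499 = 5971 + 1098 = 7069
End of period: [1426, 7042, 6977, 7069]
Period 2.
Births: 7042 × 0.198 = 1394
15–29: 1426 × 0.978 = 1395
30–44: 7042 × 0.969 = 6824
45+: 6977 × 0.933 + 7069 × 0.499 = 6510 + 3527 = 10037
End of period: [1394, 1395, 6824, 10037]
Period 3.
Births: 1395 × 0.198 = 276
15–29: 1394 × 0.978 = 1363
30–44: 1395 × 0.969 = 1352
45+: 6824 × 0.933 + 10037 × 0.499 = 6367 + 5008 = 11375
End of period: [276, 1363, 1352, 11375]
Period 4.
Births: 1363 × 0.198 = 270
15–29: 276 × 0.978 = 270
30–44: 1363 × 0.969 = 1321
45+: 1352 × 0.933 + 11375 × 0.499 = 1261 + 5676 = 6937
End of period: [270, 270, 1321, 6937]
Total after period 4: 270 + 270 + 1321 + 6937 = 8798

8798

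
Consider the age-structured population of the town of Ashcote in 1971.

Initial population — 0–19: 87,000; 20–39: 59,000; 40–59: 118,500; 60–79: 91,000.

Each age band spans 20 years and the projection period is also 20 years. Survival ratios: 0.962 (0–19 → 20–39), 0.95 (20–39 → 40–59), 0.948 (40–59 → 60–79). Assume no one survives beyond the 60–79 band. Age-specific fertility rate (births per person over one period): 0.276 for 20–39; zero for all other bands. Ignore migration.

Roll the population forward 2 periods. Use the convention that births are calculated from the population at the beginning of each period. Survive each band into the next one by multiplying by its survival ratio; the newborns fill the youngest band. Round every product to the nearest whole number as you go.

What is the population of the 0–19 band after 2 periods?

23100

Let group 1 be 0–19 through group 4 = 60–79.
— Period 1 —
Births: 59000 * 0.276 = 16284
Group 2: 87000 * 0.962 = 83694
Group 3: 59000 * 0.95 = 56050
Group 4: 118500 * 0.948 = 112338
Giving 16284 / 83694 / 56050 / 112338.
— Period 2 —
Births: 83694 * 0.276 = 23100
Group 2: 16284 * 0.962 = 15665
Group 3: 83694 * 0.95 = 79509
Group 4: 56050 * 0.948 = 53135
Giving 23100 / 15665 / 79509 / 53135.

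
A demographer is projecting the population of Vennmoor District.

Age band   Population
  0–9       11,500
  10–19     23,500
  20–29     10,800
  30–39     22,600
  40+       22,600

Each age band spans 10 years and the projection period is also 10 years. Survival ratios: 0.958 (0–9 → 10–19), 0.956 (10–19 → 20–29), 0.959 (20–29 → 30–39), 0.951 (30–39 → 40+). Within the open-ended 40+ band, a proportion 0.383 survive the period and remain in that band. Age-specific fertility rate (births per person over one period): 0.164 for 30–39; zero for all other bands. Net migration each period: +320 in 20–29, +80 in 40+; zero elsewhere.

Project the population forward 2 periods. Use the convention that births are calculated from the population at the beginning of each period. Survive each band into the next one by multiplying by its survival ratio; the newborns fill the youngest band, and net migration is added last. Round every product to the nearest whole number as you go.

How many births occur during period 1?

Let band 1 be 0–9 through band 5 = 40+.
Period 1:
Births: 22600 × 0.164 = 3706
Band 2: 11500 × 0.958 = 11017
Band 3: 23500 × 0.956 = 22466
Band 4: 10800 × 0.959 = 10357
Band 5: 22600 × 0.951 + 22600 × 0.383 = 21493 + 8656 = 30149
Net migration: Band 3 + 320 → 22786; Band 5 + 80 → 30229
End of period: [3706, 11017, 22786, 10357, 30229]

3706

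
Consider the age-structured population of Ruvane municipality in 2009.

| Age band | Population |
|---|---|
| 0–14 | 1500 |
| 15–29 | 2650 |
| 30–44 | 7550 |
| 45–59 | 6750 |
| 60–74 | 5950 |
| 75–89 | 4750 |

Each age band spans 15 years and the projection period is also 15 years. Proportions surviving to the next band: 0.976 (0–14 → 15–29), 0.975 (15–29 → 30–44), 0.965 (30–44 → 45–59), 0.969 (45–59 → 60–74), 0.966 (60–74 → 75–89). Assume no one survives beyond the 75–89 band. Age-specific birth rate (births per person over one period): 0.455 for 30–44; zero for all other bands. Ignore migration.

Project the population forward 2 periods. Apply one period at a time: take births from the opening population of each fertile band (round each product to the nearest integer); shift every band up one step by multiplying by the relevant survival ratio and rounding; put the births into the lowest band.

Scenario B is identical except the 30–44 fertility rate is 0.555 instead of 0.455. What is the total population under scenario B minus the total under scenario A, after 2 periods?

994

After projecting period 1:
Births: 7550 × 0.455 = 3435
15–29: 1500 × 0.976 = 1464
30–44: 2650 × 0.975 = 2584
45–59: 7550 × 0.965 = 7286
60–74: 6750 × 0.969 = 6541
75–89: 5950 × 0.966 = 5748
→ [3435, 1464, 2584, 7286, 6541, 5748]
After projecting period 2:
Births: 2584 × 0.455 = 1176
15–29: 3435 × 0.976 = 3353
30–44: 1464 × 0.975 = 1427
45–59: 2584 × 0.965 = 2494
60–74: 7286 × 0.969 = 7060
75–89: 6541 × 0.966 = 6319
→ [1176, 3353, 1427, 2494, 7060, 6319]
Scenario A total after 2 periods: 21829
Scenario B projection —
After projecting period 1:
Births: 7550 × 0.555 = 4190
15–29: 1500 × 0.976 = 1464
30–44: 2650 × 0.975 = 2584
45–59: 7550 × 0.965 = 7286
60–74: 6750 × 0.969 = 6541
75–89: 5950 × 0.966 = 5748
→ [4190, 1464, 2584, 7286, 6541, 5748]
After projecting period 2:
Births: 2584 × 0.555 = 1434
15–29: 4190 × 0.976 = 4089
30–44: 1464 × 0.975 = 1427
45–59: 2584 × 0.965 = 2494
60–74: 7286 × 0.969 = 7060
75–89: 6541 × 0.966 = 6319
→ [1434, 4089, 1427, 2494, 7060, 6319]
Scenario B total after 2 periods: 22823
Difference B − A = 22823 − 21829 = 994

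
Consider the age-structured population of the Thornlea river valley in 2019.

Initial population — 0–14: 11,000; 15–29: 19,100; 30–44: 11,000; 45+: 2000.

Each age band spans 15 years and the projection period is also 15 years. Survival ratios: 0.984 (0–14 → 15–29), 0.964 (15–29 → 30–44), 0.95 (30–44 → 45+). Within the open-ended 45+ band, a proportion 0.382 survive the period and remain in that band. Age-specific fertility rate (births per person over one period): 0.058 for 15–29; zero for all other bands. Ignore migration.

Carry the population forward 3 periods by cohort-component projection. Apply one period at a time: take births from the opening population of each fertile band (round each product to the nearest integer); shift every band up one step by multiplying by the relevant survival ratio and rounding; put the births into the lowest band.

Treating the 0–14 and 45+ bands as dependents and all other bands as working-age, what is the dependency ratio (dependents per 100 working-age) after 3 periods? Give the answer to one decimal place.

1096.0

Call the bands 1 to 4, youngest first.
After projecting period 1:
Births: 19100 × 0.058 = 1108
Band 2: 11000 × 0.984 = 10824
Band 3: 19100 × 0.964 = 18412
Band 4: 11000 × 0.95 + 2000 × 0.382 = 10450 + 764 = 11214
→ [1108, 10824, 18412, 11214]
After projecting period 2:
Births: 10824 × 0.058 = 628
Band 2: 1108 × 0.984 = 1090
Band 3: 10824 × 0.964 = 10434
Band 4: 18412 × 0.95 + 11214 × 0.382 = 17491 + 4284 = 21775
→ [628, 1090, 10434, 21775]
After projecting period 3:
Births: 1090 × 0.058 = 63
Band 2: 628 × 0.984 = 618
Band 3: 1090 × 0.964 = 1051
Band 4: 10434 × 0.95 + 21775 × 0.382 = 9912 + 8318 = 18230
→ [63, 618, 1051, 18230]
Dependents (band 0–14 + band 45+) = 63 + 18230 = 18293; working-age = 1669; ratio = 18293/1669 × 100 = 1096.0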